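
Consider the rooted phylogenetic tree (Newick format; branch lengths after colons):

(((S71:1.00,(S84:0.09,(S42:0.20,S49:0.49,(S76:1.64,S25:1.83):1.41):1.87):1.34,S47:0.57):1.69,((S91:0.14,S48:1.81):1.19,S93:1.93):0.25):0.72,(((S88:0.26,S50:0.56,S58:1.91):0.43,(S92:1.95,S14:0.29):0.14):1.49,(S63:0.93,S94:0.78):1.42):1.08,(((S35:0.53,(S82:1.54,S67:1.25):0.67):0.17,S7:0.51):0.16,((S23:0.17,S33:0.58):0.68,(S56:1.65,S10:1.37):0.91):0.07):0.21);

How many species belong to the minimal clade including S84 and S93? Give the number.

The MRCA of S84 and S93 is the node subtending ((S71,(S84,(S42,S49,(S76,S25))),S47),((S91,S48),S93)).
That clade contains 10 terminal taxa: S25, S42, S47, S48, S49, S71, S76, S84, S91, S93.

10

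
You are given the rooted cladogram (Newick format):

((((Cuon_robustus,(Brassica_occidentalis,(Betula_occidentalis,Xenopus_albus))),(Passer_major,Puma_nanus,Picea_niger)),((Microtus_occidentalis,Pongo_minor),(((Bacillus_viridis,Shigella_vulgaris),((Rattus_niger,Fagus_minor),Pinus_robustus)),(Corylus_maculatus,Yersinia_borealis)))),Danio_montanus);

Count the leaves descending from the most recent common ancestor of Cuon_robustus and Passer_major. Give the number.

The MRCA of Cuon_robustus and Passer_major is the node subtending ((Cuon_robustus,(Brassica_occidentalis,(Betula_occidentalis,Xenopus_albus))),(Passer_major,Puma_nanus,Picea_niger)).
That clade contains 7 terminal taxa: Betula_occidentalis, Brassica_occidentalis, Cuon_robustus, Passer_major, Picea_niger, Puma_nanus, Xenopus_albus.

7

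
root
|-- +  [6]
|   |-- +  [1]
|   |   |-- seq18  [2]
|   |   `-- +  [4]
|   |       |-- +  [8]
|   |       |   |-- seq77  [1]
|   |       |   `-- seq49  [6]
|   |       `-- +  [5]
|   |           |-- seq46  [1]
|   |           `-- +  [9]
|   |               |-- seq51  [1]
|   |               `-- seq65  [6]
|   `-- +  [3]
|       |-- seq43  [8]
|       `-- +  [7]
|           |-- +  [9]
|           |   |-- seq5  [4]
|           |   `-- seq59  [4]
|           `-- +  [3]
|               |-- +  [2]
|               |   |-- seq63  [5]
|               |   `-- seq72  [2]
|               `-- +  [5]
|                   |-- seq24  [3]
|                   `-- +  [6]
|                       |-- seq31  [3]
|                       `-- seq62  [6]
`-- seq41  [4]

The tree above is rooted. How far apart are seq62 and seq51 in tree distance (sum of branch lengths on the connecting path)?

The path runs seq62 → … → MRCA → … → seq51; the MRCA is the node subtending ((seq18,((seq77,seq49),(seq46,(seq51,seq65)))),(seq43,((seq5,seq59),((seq63,seq72),(seq24,(seq31,seq62)))))).
Branch lengths along that path: 6 + 6 + 5 + 3 + 7 + 3 + 1 + 4 + 5 + 9 + 1 = 50.

50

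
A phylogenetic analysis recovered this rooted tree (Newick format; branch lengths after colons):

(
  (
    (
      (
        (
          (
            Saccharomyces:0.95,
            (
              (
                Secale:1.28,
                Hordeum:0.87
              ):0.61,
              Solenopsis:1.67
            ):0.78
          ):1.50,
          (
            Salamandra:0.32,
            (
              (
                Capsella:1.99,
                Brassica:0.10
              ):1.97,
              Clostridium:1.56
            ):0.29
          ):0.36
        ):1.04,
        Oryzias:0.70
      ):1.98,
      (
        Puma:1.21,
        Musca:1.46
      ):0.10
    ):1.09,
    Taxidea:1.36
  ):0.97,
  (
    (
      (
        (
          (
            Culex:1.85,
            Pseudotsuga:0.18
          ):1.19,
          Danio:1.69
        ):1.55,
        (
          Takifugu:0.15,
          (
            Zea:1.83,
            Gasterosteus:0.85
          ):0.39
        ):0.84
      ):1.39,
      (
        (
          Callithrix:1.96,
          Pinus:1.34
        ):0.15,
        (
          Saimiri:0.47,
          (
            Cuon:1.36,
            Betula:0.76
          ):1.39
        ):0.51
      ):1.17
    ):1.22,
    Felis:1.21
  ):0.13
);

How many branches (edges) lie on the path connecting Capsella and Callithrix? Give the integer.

13

The MRCA of Capsella and Callithrix is the root of the tree.
From Capsella up to that node: 8 branches. From Callithrix up to the same node: 5 branches. Total: 8 + 5 = 13.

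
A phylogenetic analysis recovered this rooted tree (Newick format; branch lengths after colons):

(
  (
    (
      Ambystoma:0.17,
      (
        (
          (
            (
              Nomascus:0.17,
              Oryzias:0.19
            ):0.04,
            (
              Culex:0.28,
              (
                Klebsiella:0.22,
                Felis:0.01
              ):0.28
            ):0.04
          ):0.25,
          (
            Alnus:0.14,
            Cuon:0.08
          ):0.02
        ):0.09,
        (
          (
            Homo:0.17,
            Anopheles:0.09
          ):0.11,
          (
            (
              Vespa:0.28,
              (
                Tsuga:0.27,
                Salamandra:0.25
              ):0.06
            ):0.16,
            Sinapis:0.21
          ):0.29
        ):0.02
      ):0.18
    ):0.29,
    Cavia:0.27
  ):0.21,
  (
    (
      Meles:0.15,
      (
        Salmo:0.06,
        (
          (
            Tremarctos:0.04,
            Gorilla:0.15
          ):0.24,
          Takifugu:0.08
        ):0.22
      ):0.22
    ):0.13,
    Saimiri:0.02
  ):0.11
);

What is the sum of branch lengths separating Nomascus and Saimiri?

The path runs Nomascus → … → MRCA → … → Saimiri; the MRCA is the root of the tree.
Branch lengths along that path: 0.17 + 0.04 + 0.25 + 0.09 + 0.18 + 0.29 + 0.21 + 0.11 + 0.02 = 1.36.

1.36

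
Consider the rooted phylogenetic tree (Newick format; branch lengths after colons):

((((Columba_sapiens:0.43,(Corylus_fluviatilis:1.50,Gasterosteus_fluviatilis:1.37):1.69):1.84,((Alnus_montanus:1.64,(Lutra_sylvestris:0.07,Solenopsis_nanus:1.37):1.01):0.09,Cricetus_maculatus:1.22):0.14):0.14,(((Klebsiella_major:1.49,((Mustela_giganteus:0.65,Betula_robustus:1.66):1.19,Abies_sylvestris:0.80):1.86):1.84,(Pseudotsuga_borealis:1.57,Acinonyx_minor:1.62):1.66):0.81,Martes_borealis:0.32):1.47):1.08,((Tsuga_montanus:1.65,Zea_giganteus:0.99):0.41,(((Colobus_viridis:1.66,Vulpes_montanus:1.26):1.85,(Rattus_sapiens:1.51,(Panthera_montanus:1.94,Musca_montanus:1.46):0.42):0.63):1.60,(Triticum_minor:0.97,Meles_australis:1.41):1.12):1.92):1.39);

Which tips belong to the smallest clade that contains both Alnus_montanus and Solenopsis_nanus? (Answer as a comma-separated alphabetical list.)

Tracing Alnus_montanus: it sits inside (Alnus_montanus,(Lutra_sylvestris,Solenopsis_nanus)).
Tracing Solenopsis_nanus: it sits inside (Lutra_sylvestris,Solenopsis_nanus).
The smallest clade enclosing both is (Alnus_montanus,(Lutra_sylvestris,Solenopsis_nanus)); the answer is its 3 terminal taxa in alphabetical order.

Alnus_montanus, Lutra_sylvestris, Solenopsis_nanus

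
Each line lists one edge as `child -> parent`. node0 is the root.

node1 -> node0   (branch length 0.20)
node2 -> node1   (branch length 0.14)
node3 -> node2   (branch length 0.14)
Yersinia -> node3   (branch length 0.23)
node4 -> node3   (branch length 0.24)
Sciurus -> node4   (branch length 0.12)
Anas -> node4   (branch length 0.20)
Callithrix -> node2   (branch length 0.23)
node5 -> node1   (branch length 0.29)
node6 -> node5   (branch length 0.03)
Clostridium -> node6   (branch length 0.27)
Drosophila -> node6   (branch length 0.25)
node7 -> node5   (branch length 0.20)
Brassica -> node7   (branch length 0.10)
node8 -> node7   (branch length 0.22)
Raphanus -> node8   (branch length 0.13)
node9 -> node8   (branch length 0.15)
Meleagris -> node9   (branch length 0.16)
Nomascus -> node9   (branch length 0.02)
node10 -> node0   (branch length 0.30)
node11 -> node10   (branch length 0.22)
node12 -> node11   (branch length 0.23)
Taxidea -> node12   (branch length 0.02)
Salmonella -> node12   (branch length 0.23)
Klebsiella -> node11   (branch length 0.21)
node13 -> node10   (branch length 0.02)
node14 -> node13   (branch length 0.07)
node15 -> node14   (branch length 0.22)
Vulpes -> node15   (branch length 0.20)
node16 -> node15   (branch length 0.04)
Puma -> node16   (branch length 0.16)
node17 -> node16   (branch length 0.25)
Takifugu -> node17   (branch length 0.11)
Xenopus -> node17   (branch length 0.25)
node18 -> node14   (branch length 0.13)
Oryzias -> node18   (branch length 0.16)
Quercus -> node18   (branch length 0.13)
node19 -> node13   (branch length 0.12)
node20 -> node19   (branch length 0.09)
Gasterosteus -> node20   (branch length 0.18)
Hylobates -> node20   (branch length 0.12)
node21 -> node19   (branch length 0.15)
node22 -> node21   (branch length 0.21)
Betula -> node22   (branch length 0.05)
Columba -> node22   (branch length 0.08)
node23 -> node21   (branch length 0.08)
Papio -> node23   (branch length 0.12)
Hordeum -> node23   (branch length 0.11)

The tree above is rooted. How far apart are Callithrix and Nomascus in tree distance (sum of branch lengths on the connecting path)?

The path runs Callithrix → … → MRCA → … → Nomascus; the MRCA is the node subtending (((Yersinia,(Sciurus,Anas)),Callithrix),((Clostridium,Drosophila),(Brassica,(Raphanus,(Meleagris,Nomascus))))).
Branch lengths along that path: 0.23 + 0.14 + 0.29 + 0.20 + 0.22 + 0.15 + 0.02 = 1.25.

1.25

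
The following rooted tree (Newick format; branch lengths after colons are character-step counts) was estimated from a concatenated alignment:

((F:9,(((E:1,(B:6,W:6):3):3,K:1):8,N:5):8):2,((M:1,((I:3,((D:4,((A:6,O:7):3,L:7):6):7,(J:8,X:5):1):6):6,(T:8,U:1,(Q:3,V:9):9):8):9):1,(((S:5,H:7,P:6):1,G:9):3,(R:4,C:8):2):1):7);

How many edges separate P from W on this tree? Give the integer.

The MRCA of P and W is the root of the tree.
From P up to that node: 5 branches. From W up to the same node: 6 branches. Total: 5 + 6 = 11.

11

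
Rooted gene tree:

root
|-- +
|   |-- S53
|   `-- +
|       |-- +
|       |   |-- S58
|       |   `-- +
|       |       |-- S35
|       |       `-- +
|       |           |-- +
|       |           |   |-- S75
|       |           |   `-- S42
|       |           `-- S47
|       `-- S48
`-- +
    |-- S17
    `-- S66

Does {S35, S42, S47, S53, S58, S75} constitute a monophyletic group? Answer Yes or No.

No

The MRCA of the listed taxa subtends (S53,((S58,(S35,((S75,S42),S47))),S48)).
That clade also contains S48, which is not in the proposed group, so the group is not monophyletic.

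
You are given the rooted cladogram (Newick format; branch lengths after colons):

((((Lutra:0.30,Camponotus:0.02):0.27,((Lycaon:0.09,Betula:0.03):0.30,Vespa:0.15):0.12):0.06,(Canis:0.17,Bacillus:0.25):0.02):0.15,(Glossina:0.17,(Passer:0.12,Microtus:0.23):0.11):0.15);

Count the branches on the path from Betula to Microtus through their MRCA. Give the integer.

8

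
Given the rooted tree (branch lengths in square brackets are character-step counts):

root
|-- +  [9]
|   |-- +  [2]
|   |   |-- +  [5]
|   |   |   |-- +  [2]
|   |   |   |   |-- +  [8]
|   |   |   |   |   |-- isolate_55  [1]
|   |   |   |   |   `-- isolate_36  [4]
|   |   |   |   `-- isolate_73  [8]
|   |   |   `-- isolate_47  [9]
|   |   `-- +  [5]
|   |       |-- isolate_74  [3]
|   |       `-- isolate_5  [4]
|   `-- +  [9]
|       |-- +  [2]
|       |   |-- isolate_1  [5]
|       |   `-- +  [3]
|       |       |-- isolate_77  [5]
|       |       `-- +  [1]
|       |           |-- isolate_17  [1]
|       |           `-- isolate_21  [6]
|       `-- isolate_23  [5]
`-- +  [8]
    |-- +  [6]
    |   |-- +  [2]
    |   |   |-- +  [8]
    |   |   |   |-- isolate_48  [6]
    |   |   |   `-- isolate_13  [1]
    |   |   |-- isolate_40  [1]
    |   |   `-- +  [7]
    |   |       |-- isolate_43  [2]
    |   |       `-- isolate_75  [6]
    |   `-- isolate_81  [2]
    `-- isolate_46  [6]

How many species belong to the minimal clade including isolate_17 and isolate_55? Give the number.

11

The MRCA of isolate_17 and isolate_55 is the node subtending (((((isolate_55,isolate_36),isolate_73),isolate_47),(isolate_74,isolate_5)),((isolate_1,(isolate_77,(isolate_17,isolate_21))),isolate_23)).
That clade contains 11 terminal taxa: isolate_1, isolate_17, isolate_21, isolate_23, isolate_36, isolate_47, isolate_5, isolate_55, isolate_73, isolate_74, isolate_77.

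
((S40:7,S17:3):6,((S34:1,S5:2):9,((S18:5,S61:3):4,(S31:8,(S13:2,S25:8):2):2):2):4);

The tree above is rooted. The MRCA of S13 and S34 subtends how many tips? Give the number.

The MRCA of S13 and S34 is the node subtending ((S34,S5),((S18,S61),(S31,(S13,S25)))).
That clade contains 7 terminal taxa: S13, S18, S25, S31, S34, S5, S61.

7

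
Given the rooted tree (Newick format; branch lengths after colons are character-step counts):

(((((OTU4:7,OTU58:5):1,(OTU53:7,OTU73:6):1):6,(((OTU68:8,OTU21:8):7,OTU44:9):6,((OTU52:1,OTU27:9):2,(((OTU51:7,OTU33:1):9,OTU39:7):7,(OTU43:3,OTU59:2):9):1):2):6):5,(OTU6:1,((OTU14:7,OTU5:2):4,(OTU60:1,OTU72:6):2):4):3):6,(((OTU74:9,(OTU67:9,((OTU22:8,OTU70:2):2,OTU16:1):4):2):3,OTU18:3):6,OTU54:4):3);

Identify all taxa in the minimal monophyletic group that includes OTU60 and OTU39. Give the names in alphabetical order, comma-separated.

OTU14, OTU21, OTU27, OTU33, OTU39, OTU4, OTU43, OTU44, OTU5, OTU51, OTU52, OTU53, OTU58, OTU59, OTU6, OTU60, OTU68, OTU72, OTU73

Tracing OTU60: it sits inside (OTU60,OTU72).
Tracing OTU39: it sits inside ((OTU51,OTU33),OTU39).
The smallest clade enclosing both is ((((OTU4,OTU58),(OTU53,OTU73)),(((OTU68,OTU21),OTU44),((OTU52,OTU27),(((OTU51,OTU33),OTU39),(OTU43,OTU59))))),(OTU6,((OTU14,OTU5),(OTU60,OTU72)))); the answer is its 19 terminal taxa in alphabetical order.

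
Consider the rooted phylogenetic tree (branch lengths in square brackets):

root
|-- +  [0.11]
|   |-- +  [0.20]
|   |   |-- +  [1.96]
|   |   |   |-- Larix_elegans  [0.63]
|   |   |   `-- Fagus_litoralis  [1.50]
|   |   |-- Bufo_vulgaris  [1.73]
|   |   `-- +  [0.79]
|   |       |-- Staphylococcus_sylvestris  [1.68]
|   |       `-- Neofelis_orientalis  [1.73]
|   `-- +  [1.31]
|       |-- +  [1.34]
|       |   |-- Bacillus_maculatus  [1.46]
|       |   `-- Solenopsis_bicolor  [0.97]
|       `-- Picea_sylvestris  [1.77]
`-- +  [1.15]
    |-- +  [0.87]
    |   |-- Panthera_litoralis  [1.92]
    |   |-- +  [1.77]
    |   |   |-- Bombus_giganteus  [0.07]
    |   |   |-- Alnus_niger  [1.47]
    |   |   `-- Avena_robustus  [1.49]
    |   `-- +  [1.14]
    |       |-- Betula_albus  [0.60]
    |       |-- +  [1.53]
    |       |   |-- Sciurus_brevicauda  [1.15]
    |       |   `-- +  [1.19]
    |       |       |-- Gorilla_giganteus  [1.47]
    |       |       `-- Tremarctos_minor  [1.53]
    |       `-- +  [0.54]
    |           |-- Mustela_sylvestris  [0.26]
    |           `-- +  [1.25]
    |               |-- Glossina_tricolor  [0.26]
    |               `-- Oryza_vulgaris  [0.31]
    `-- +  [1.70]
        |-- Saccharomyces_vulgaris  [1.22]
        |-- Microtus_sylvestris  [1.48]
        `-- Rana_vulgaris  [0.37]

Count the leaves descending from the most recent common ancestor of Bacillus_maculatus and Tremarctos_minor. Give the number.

The MRCA of Bacillus_maculatus and Tremarctos_minor is the root, so the clade is the entire tree.
That clade contains 22 terminal taxa: Alnus_niger, Avena_robustus, Bacillus_maculatus, Betula_albus, Bombus_giganteus, Bufo_vulgaris, Fagus_litoralis, Glossina_tricolor, Gorilla_giganteus, Larix_elegans, Microtus_sylvestris, Mustela_sylvestris, Neofelis_orientalis, Oryza_vulgaris, Panthera_litoralis, Picea_sylvestris, Rana_vulgaris, Saccharomyces_vulgaris, Sciurus_brevicauda, Solenopsis_bicolor, Staphylococcus_sylvestris, Tremarctos_minor.

22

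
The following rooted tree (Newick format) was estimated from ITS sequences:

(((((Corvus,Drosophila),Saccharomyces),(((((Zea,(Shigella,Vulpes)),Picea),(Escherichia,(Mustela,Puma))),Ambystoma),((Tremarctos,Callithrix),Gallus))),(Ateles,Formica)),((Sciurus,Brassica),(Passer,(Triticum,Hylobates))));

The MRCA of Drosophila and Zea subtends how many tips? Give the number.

The MRCA of Drosophila and Zea is the node subtending (((Corvus,Drosophila),Saccharomyces),(((((Zea,(Shigella,Vulpes)),Picea),(Escherichia,(Mustela,Puma))),Ambystoma),((Tremarctos,Callithrix),Gallus))).
That clade contains 14 terminal taxa: Ambystoma, Callithrix, Corvus, Drosophila, Escherichia, Gallus, Mustela, Picea, Puma, Saccharomyces, Shigella, Tremarctos, Vulpes, Zea.

14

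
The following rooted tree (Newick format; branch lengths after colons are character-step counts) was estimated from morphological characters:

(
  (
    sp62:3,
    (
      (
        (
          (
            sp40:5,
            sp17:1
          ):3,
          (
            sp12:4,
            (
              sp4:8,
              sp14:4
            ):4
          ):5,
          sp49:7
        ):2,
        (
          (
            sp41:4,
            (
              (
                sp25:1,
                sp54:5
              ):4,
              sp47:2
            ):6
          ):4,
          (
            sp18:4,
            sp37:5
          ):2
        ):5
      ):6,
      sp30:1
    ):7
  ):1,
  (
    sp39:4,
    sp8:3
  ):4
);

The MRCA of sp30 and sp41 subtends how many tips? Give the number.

13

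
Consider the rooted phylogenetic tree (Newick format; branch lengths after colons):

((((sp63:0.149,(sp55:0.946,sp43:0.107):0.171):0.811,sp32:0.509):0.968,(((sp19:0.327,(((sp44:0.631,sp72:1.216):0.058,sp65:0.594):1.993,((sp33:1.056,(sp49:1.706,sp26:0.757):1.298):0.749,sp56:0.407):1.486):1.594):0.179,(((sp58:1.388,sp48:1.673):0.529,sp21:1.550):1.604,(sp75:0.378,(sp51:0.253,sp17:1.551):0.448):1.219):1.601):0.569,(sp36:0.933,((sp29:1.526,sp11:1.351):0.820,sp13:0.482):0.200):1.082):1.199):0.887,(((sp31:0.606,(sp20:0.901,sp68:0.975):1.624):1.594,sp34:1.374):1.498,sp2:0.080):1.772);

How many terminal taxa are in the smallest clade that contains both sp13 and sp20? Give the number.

The MRCA of sp13 and sp20 is the root, so the clade is the entire tree.
That clade contains 27 terminal taxa: sp11, sp13, sp17, sp19, sp2, sp20, sp21, sp26, sp29, sp31, sp32, sp33, sp34, sp36, sp43, sp44, sp48, sp49, sp51, sp55, sp56, sp58, sp63, sp65, sp68, sp72, sp75.

27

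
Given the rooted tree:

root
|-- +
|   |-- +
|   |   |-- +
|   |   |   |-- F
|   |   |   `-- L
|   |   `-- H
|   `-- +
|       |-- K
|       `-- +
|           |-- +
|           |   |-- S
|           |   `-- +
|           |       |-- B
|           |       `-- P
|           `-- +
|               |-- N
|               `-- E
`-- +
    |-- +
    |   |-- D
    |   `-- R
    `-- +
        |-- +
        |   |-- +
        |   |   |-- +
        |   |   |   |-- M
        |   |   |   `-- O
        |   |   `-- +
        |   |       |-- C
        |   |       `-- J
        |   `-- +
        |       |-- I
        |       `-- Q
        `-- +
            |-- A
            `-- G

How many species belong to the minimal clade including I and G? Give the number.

8

The MRCA of I and G is the node subtending ((((M,O),(C,J)),(I,Q)),(A,G)).
That clade contains 8 terminal taxa: A, C, G, I, J, M, O, Q.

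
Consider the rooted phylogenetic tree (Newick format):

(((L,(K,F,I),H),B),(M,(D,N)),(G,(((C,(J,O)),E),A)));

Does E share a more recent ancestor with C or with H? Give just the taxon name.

The MRCA of E and C subtends ((C,(J,O)),E) (4 taxa).
The MRCA of E and H is the root, subtending the entire tree (15 taxa).
The first is nested inside the second, so E shares a more recent common ancestor with C.

C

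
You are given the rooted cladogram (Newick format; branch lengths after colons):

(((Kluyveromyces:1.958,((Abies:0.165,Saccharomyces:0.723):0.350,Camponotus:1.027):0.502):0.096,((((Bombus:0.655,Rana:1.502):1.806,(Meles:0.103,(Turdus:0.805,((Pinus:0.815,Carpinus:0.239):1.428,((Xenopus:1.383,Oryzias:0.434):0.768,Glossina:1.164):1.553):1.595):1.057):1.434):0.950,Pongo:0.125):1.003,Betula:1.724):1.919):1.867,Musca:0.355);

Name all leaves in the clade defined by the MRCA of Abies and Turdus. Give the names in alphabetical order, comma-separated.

Abies, Betula, Bombus, Camponotus, Carpinus, Glossina, Kluyveromyces, Meles, Oryzias, Pinus, Pongo, Rana, Saccharomyces, Turdus, Xenopus

Tracing Abies: it sits inside (Abies,Saccharomyces).
Tracing Turdus: it sits inside (Turdus,((Pinus,Carpinus),((Xenopus,Oryzias),Glossina))).
The smallest clade enclosing both is ((Kluyveromyces,((Abies,Saccharomyces),Camponotus)),((((Bombus,Rana),(Meles,(Turdus,((Pinus,Carpinus),((Xenopus,Oryzias),Glossina))))),Pongo),Betula)); the answer is its 15 terminal taxa in alphabetical order.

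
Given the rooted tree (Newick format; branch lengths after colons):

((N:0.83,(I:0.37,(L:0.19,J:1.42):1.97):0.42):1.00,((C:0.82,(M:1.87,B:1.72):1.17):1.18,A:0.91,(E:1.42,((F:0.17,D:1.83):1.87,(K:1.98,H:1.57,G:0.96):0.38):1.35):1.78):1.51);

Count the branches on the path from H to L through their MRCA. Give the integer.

9

The MRCA of H and L is the root of the tree.
From H up to that node: 5 branches. From L up to the same node: 4 branches. Total: 5 + 4 = 9.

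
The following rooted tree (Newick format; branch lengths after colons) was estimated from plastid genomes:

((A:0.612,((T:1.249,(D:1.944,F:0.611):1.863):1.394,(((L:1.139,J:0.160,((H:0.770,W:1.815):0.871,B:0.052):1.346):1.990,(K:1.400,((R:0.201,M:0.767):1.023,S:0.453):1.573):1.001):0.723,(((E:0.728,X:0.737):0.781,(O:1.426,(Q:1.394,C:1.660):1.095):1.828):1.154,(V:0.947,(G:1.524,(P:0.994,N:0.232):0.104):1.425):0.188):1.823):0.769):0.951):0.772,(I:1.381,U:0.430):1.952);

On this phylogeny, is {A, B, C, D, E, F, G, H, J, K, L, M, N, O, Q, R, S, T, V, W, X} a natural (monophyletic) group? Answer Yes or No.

The MRCA of the listed taxa subtends (A,((T,(D,F)),(((L,J,((H,W),B)),(K,((R,M),S))),(((E,X),(O,(Q,C))),(V,(G,(P,N))))))).
That clade also contains P, which is not in the proposed group, so the group is not monophyletic.

No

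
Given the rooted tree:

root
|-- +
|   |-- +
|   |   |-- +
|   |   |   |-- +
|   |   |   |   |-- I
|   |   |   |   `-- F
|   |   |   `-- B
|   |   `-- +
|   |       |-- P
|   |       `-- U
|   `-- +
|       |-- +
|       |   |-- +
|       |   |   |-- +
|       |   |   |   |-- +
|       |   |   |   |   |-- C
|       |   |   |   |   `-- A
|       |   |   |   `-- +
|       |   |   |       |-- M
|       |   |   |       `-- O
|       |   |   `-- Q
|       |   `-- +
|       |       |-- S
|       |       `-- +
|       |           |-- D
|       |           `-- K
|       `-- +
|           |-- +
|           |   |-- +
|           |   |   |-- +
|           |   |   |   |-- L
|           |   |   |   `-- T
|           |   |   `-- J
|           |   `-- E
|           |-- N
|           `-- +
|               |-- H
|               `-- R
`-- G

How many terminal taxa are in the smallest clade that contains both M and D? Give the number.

The MRCA of M and D is the node subtending ((((C,A),(M,O)),Q),(S,(D,K))).
That clade contains 8 terminal taxa: A, C, D, K, M, O, Q, S.

8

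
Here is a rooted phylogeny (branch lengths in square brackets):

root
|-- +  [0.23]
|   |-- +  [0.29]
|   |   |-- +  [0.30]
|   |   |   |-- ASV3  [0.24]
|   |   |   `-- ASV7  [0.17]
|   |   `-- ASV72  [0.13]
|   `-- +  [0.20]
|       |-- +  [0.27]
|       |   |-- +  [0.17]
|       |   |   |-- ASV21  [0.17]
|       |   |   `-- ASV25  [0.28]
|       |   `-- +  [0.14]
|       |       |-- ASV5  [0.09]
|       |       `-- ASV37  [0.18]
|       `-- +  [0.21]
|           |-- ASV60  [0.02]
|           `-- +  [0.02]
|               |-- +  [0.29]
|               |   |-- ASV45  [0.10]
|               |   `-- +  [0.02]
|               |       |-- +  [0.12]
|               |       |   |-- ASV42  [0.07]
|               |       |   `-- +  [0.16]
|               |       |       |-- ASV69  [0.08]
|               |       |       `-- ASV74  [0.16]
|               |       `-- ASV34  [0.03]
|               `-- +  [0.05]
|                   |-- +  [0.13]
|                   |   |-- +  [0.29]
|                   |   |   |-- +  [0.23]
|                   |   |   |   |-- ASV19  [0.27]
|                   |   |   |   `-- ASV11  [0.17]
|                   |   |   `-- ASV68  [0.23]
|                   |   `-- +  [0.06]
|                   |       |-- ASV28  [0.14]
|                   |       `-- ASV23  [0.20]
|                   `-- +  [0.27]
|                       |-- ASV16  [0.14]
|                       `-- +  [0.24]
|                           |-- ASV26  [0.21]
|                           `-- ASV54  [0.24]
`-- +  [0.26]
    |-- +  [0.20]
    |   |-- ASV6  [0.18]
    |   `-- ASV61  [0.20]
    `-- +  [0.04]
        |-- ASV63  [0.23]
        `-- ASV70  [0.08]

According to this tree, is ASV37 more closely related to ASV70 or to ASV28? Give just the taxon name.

The MRCA of ASV37 and ASV28 subtends (((ASV21,ASV25),(ASV5,ASV37)),(ASV60,((ASV45,((ASV42,(ASV69,ASV74)),ASV34)),((((ASV19,ASV11),ASV68),(ASV28,ASV23)),(ASV16,(ASV26,ASV54)))))) (18 taxa).
The MRCA of ASV37 and ASV70 is the root, subtending the entire tree (25 taxa).
The first is nested inside the second, so ASV37 shares a more recent common ancestor with ASV28.

ASV28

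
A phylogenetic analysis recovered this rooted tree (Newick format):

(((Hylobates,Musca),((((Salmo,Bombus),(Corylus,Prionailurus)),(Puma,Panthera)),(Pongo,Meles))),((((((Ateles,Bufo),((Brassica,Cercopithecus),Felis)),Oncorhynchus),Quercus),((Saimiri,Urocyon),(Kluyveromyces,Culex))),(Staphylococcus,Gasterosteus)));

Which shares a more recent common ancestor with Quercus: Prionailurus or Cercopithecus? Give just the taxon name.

The MRCA of Quercus and Cercopithecus subtends ((((Ateles,Bufo),((Brassica,Cercopithecus),Felis)),Oncorhynchus),Quercus) (7 taxa).
The MRCA of Quercus and Prionailurus is the root, subtending the entire tree (23 taxa).
The first is nested inside the second, so Quercus shares a more recent common ancestor with Cercopithecus.

Cercopithecus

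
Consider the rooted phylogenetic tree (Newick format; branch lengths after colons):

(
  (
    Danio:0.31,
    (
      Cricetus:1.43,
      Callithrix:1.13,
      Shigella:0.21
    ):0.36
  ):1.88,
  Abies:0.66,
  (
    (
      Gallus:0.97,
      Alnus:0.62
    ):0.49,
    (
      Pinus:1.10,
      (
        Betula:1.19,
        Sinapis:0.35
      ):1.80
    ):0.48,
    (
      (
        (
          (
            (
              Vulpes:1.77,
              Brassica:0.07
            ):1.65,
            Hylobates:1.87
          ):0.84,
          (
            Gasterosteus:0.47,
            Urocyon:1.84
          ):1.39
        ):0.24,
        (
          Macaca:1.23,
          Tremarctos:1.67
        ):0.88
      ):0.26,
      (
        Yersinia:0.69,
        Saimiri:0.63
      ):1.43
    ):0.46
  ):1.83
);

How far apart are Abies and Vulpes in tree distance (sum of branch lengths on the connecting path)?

7.71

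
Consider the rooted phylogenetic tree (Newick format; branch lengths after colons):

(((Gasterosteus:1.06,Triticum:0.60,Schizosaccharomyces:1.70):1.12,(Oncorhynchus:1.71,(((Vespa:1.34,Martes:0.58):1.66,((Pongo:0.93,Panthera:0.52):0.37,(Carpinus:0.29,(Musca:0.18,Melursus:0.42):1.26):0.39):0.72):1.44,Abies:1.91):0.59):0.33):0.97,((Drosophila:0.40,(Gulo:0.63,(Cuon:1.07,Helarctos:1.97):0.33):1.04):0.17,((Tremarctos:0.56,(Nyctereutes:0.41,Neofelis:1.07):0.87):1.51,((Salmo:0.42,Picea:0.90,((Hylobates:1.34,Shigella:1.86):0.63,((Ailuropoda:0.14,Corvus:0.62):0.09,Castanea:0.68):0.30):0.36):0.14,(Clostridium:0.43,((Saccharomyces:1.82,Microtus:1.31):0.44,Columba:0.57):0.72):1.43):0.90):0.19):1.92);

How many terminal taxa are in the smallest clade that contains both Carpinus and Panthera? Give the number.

5

The MRCA of Carpinus and Panthera is the node subtending ((Pongo,Panthera),(Carpinus,(Musca,Melursus))).
That clade contains 5 terminal taxa: Carpinus, Melursus, Musca, Panthera, Pongo.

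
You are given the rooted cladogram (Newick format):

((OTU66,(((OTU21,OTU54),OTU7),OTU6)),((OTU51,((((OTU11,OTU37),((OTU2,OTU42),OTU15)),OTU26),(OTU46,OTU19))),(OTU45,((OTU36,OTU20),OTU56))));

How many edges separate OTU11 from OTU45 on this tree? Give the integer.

8

The MRCA of OTU11 and OTU45 is the node subtending ((OTU51,((((OTU11,OTU37),((OTU2,OTU42),OTU15)),OTU26),(OTU46,OTU19))),(OTU45,((OTU36,OTU20),OTU56))).
From OTU11 up to that node: 6 branches. From OTU45 up to the same node: 2 branches. Total: 6 + 2 = 8.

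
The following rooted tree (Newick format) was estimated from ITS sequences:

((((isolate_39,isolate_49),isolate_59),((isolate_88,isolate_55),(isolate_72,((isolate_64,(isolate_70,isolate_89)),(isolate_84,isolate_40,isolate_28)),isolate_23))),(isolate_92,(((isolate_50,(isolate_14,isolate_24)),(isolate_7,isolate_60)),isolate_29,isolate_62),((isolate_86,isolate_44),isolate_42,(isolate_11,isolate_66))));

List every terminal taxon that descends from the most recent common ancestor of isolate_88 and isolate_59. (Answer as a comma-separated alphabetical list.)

Tracing isolate_88: it sits inside (isolate_88,isolate_55).
Tracing isolate_59: it sits inside ((isolate_39,isolate_49),isolate_59).
The smallest clade enclosing both is (((isolate_39,isolate_49),isolate_59),((isolate_88,isolate_55),(isolate_72,((isolate_64,(isolate_70,isolate_89)),(isolate_84,isolate_40,isolate_28)),isolate_23))); the answer is its 13 terminal taxa in alphabetical order.

isolate_23, isolate_28, isolate_39, isolate_40, isolate_49, isolate_55, isolate_59, isolate_64, isolate_70, isolate_72, isolate_84, isolate_88, isolate_89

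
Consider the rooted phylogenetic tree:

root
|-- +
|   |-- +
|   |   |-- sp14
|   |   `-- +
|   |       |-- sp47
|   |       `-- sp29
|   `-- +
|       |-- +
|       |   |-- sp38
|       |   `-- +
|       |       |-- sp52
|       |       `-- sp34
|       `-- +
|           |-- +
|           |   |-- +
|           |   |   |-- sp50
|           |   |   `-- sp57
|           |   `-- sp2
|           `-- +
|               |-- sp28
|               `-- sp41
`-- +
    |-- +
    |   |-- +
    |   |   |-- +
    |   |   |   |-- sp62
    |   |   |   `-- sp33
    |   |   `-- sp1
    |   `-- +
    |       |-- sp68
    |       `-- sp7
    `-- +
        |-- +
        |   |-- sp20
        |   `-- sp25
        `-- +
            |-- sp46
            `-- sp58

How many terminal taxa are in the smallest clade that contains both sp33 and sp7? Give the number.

5

The MRCA of sp33 and sp7 is the node subtending (((sp62,sp33),sp1),(sp68,sp7)).
That clade contains 5 terminal taxa: sp1, sp33, sp62, sp68, sp7.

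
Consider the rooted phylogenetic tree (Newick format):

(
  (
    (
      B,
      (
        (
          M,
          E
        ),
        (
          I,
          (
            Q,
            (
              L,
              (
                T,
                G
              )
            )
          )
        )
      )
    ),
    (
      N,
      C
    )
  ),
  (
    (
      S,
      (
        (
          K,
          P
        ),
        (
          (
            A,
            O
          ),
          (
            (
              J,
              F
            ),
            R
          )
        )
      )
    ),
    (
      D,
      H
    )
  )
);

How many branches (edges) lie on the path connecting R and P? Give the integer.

The MRCA of R and P is the node subtending ((K,P),((A,O),((J,F),R))).
From R up to that node: 3 branches. From P up to the same node: 2 branches. Total: 3 + 2 = 5.

5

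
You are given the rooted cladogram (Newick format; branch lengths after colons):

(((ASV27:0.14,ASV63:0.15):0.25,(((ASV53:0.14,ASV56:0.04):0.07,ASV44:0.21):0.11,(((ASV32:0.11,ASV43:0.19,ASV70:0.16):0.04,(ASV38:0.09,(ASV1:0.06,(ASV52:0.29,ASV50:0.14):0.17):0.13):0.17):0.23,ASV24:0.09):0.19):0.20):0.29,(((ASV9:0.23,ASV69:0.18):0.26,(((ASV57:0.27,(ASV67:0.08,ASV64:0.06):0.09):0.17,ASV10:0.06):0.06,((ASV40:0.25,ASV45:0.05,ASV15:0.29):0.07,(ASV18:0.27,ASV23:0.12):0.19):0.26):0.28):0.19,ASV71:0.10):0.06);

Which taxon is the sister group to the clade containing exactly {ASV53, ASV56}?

ASV44

The clade containing exactly {ASV53, ASV56} attaches to the tree at the node subtending ((ASV53,ASV56),ASV44).
The other lineage descending from that same node — the sister group — is the single tip ASV44.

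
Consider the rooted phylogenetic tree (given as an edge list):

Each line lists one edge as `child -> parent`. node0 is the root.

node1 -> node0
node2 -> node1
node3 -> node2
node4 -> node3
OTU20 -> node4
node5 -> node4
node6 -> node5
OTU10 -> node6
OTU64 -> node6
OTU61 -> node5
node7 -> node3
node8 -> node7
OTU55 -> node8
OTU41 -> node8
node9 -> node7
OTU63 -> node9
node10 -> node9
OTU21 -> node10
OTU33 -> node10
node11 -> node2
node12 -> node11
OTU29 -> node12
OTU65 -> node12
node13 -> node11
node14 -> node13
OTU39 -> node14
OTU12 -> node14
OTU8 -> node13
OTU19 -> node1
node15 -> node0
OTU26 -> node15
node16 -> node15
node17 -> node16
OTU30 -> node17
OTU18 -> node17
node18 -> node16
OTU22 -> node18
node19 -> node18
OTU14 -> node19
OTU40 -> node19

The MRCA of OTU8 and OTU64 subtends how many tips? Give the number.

14

The MRCA of OTU8 and OTU64 is the node subtending (((OTU20,((OTU10,OTU64),OTU61)),((OTU55,OTU41),(OTU63,(OTU21,OTU33)))),((OTU29,OTU65),((OTU39,OTU12),OTU8))).
That clade contains 14 terminal taxa: OTU10, OTU12, OTU20, OTU21, OTU29, OTU33, OTU39, OTU41, OTU55, OTU61, OTU63, OTU64, OTU65, OTU8.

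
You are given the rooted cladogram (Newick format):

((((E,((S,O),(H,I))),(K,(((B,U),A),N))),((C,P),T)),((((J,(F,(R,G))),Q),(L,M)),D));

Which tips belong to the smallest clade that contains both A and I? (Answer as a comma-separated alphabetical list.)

A, B, E, H, I, K, N, O, S, U

Tracing A: it sits inside ((B,U),A).
Tracing I: it sits inside (H,I).
The smallest clade enclosing both is ((E,((S,O),(H,I))),(K,(((B,U),A),N))); the answer is its 10 terminal taxa in alphabetical order.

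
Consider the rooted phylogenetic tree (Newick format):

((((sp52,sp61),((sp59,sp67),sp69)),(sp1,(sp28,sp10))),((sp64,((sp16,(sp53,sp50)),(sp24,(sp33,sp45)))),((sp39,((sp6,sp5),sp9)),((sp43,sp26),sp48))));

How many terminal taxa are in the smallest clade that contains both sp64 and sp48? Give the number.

14

The MRCA of sp64 and sp48 is the node subtending ((sp64,((sp16,(sp53,sp50)),(sp24,(sp33,sp45)))),((sp39,((sp6,sp5),sp9)),((sp43,sp26),sp48))).
That clade contains 14 terminal taxa: sp16, sp24, sp26, sp33, sp39, sp43, sp45, sp48, sp5, sp50, sp53, sp6, sp64, sp9.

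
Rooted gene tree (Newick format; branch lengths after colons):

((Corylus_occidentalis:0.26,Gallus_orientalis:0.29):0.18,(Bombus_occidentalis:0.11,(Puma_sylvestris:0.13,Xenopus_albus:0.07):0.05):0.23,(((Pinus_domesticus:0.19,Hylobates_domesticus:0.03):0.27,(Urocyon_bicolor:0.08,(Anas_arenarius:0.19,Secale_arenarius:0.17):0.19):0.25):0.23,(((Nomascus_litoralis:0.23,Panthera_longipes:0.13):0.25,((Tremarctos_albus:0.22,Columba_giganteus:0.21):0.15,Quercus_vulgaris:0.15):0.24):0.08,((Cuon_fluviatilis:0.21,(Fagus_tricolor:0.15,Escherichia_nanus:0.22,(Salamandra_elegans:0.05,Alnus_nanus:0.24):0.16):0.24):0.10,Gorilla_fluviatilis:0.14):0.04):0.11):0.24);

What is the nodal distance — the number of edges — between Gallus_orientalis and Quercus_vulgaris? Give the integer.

7

The MRCA of Gallus_orientalis and Quercus_vulgaris is the root of the tree.
From Gallus_orientalis up to that node: 2 branches. From Quercus_vulgaris up to the same node: 5 branches. Total: 2 + 5 = 7.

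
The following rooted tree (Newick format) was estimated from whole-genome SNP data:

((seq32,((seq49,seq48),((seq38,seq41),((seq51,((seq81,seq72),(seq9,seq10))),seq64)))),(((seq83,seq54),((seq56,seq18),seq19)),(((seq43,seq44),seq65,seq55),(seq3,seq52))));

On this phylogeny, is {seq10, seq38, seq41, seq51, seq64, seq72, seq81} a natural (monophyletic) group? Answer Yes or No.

No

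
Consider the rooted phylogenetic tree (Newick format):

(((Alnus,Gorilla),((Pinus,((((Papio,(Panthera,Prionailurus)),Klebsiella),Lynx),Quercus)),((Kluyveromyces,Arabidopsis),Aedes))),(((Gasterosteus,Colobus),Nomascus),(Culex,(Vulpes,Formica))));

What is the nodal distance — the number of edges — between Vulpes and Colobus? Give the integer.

6

The MRCA of Vulpes and Colobus is the node subtending (((Gasterosteus,Colobus),Nomascus),(Culex,(Vulpes,Formica))).
From Vulpes up to that node: 3 branches. From Colobus up to the same node: 3 branches. Total: 3 + 3 = 6.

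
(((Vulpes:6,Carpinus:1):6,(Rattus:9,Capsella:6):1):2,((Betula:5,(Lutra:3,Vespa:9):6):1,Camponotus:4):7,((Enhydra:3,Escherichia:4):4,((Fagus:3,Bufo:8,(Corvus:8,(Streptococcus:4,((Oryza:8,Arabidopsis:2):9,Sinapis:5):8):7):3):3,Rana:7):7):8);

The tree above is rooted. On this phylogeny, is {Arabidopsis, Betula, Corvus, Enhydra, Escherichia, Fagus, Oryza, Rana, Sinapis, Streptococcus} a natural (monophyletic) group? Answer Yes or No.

The MRCA of the listed taxa is the root, so the smallest clade containing them is the whole tree.
That clade also contains Bufo, Camponotus, Capsella, Carpinus, Lutra, Rattus, Vespa, Vulpes, which are not in the proposed group, so the group is not monophyletic.

No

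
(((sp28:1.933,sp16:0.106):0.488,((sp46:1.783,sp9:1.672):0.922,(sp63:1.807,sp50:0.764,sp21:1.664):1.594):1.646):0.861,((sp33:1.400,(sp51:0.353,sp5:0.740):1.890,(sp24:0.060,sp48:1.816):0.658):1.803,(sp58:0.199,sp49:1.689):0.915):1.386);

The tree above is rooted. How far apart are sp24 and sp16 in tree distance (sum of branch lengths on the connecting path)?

5.362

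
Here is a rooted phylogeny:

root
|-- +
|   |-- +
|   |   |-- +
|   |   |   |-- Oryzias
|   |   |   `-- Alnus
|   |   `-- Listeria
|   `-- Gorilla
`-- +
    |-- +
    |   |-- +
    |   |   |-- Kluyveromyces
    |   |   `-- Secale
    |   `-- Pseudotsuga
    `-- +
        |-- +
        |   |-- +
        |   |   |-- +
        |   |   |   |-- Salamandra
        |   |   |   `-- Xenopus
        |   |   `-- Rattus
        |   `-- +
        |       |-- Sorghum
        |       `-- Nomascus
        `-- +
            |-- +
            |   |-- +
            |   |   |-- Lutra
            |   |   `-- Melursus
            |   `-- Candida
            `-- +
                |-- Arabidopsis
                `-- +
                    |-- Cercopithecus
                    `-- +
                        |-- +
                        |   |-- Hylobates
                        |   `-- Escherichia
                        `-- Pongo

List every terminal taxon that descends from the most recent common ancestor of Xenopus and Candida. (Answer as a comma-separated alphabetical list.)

Arabidopsis, Candida, Cercopithecus, Escherichia, Hylobates, Lutra, Melursus, Nomascus, Pongo, Rattus, Salamandra, Sorghum, Xenopus

Tracing Xenopus: it sits inside (Salamandra,Xenopus).
Tracing Candida: it sits inside ((Lutra,Melursus),Candida).
The smallest clade enclosing both is ((((Salamandra,Xenopus),Rattus),(Sorghum,Nomascus)),(((Lutra,Melursus),Candida),(Arabidopsis,(Cercopithecus,((Hylobates,Escherichia),Pongo))))); the answer is its 13 terminal taxa in alphabetical order.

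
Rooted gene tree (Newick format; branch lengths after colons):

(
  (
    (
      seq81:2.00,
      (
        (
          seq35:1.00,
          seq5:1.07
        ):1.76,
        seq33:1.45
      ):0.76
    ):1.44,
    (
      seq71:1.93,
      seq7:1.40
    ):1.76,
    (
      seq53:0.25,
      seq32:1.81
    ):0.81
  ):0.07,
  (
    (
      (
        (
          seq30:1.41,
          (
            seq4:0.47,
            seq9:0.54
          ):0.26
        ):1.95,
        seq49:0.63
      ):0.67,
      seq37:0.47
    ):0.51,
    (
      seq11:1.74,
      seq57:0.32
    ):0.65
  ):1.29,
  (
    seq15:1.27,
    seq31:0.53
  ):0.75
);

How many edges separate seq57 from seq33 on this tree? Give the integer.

The MRCA of seq57 and seq33 is the root of the tree.
From seq57 up to that node: 3 branches. From seq33 up to the same node: 4 branches. Total: 3 + 4 = 7.

7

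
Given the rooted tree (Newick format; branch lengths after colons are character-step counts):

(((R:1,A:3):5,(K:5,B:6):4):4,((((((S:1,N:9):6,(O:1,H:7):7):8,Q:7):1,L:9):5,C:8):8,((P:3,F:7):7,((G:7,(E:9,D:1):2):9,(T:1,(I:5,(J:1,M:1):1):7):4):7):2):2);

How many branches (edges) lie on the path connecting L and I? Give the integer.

8

The MRCA of L and I is the node subtending ((((((S,N),(O,H)),Q),L),C),((P,F),((G,(E,D)),(T,(I,(J,M)))))).
From L up to that node: 3 branches. From I up to the same node: 5 branches. Total: 3 + 5 = 8.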